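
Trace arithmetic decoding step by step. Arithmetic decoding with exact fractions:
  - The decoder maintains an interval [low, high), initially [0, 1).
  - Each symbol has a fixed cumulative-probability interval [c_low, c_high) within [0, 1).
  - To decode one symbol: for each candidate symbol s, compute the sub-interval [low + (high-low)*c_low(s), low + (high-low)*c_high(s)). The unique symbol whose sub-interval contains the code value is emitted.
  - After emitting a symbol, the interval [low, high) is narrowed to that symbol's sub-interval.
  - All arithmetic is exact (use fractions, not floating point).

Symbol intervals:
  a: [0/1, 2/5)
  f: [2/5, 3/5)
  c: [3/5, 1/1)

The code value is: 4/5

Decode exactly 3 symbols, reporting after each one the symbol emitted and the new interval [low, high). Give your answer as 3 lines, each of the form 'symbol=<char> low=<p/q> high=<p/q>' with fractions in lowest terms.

Answer: symbol=c low=3/5 high=1/1
symbol=f low=19/25 high=21/25
symbol=f low=99/125 high=101/125

Derivation:
Step 1: interval [0/1, 1/1), width = 1/1 - 0/1 = 1/1
  'a': [0/1 + 1/1*0/1, 0/1 + 1/1*2/5) = [0/1, 2/5)
  'f': [0/1 + 1/1*2/5, 0/1 + 1/1*3/5) = [2/5, 3/5)
  'c': [0/1 + 1/1*3/5, 0/1 + 1/1*1/1) = [3/5, 1/1) <- contains code 4/5
  emit 'c', narrow to [3/5, 1/1)
Step 2: interval [3/5, 1/1), width = 1/1 - 3/5 = 2/5
  'a': [3/5 + 2/5*0/1, 3/5 + 2/5*2/5) = [3/5, 19/25)
  'f': [3/5 + 2/5*2/5, 3/5 + 2/5*3/5) = [19/25, 21/25) <- contains code 4/5
  'c': [3/5 + 2/5*3/5, 3/5 + 2/5*1/1) = [21/25, 1/1)
  emit 'f', narrow to [19/25, 21/25)
Step 3: interval [19/25, 21/25), width = 21/25 - 19/25 = 2/25
  'a': [19/25 + 2/25*0/1, 19/25 + 2/25*2/5) = [19/25, 99/125)
  'f': [19/25 + 2/25*2/5, 19/25 + 2/25*3/5) = [99/125, 101/125) <- contains code 4/5
  'c': [19/25 + 2/25*3/5, 19/25 + 2/25*1/1) = [101/125, 21/25)
  emit 'f', narrow to [99/125, 101/125)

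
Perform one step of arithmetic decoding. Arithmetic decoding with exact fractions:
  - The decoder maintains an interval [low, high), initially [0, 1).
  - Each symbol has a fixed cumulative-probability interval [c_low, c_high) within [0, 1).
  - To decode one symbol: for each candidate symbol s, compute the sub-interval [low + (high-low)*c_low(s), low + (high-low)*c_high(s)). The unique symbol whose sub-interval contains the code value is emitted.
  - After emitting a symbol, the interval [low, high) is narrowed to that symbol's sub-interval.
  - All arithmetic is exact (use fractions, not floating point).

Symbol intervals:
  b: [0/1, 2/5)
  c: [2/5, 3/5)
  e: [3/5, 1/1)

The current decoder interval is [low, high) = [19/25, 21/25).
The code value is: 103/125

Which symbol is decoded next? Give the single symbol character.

Interval width = high − low = 21/25 − 19/25 = 2/25
Scaled code = (code − low) / width = (103/125 − 19/25) / 2/25 = 4/5
  b: [0/1, 2/5) 
  c: [2/5, 3/5) 
  e: [3/5, 1/1) ← scaled code falls here ✓

Answer: e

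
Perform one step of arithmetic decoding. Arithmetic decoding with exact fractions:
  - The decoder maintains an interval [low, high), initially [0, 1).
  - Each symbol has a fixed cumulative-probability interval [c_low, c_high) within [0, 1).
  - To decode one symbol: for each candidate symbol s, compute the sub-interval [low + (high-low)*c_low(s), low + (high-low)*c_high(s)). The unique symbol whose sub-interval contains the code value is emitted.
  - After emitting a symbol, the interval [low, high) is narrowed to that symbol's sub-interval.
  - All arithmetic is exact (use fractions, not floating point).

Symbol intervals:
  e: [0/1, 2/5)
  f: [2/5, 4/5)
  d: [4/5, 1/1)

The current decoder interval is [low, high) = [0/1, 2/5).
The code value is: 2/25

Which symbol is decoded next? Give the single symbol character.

Answer: e

Derivation:
Interval width = high − low = 2/5 − 0/1 = 2/5
Scaled code = (code − low) / width = (2/25 − 0/1) / 2/5 = 1/5
  e: [0/1, 2/5) ← scaled code falls here ✓
  f: [2/5, 4/5) 
  d: [4/5, 1/1) 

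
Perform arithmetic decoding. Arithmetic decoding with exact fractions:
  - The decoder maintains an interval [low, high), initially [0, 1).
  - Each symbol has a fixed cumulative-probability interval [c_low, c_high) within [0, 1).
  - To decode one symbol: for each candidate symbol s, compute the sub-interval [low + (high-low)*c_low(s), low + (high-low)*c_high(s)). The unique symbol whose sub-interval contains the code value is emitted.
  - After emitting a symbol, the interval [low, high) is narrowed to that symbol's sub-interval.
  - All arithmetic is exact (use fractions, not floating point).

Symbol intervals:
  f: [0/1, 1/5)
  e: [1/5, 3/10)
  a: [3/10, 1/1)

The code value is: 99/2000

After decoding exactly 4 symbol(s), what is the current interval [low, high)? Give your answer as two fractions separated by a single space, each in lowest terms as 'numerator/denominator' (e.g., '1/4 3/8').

Step 1: interval [0/1, 1/1), width = 1/1 - 0/1 = 1/1
  'f': [0/1 + 1/1*0/1, 0/1 + 1/1*1/5) = [0/1, 1/5) <- contains code 99/2000
  'e': [0/1 + 1/1*1/5, 0/1 + 1/1*3/10) = [1/5, 3/10)
  'a': [0/1 + 1/1*3/10, 0/1 + 1/1*1/1) = [3/10, 1/1)
  emit 'f', narrow to [0/1, 1/5)
Step 2: interval [0/1, 1/5), width = 1/5 - 0/1 = 1/5
  'f': [0/1 + 1/5*0/1, 0/1 + 1/5*1/5) = [0/1, 1/25)
  'e': [0/1 + 1/5*1/5, 0/1 + 1/5*3/10) = [1/25, 3/50) <- contains code 99/2000
  'a': [0/1 + 1/5*3/10, 0/1 + 1/5*1/1) = [3/50, 1/5)
  emit 'e', narrow to [1/25, 3/50)
Step 3: interval [1/25, 3/50), width = 3/50 - 1/25 = 1/50
  'f': [1/25 + 1/50*0/1, 1/25 + 1/50*1/5) = [1/25, 11/250)
  'e': [1/25 + 1/50*1/5, 1/25 + 1/50*3/10) = [11/250, 23/500)
  'a': [1/25 + 1/50*3/10, 1/25 + 1/50*1/1) = [23/500, 3/50) <- contains code 99/2000
  emit 'a', narrow to [23/500, 3/50)
Step 4: interval [23/500, 3/50), width = 3/50 - 23/500 = 7/500
  'f': [23/500 + 7/500*0/1, 23/500 + 7/500*1/5) = [23/500, 61/1250)
  'e': [23/500 + 7/500*1/5, 23/500 + 7/500*3/10) = [61/1250, 251/5000) <- contains code 99/2000
  'a': [23/500 + 7/500*3/10, 23/500 + 7/500*1/1) = [251/5000, 3/50)
  emit 'e', narrow to [61/1250, 251/5000)

Answer: 61/1250 251/5000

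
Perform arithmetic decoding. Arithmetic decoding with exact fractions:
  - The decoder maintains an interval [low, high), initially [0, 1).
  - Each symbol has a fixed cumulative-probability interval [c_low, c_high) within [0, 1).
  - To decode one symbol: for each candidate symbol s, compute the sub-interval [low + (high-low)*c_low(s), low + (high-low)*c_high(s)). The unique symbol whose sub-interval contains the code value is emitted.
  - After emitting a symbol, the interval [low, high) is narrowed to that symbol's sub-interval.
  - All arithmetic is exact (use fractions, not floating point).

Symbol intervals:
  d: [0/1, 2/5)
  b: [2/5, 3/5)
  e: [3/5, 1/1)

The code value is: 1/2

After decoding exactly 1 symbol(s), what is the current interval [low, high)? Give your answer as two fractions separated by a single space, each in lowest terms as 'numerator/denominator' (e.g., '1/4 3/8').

Step 1: interval [0/1, 1/1), width = 1/1 - 0/1 = 1/1
  'd': [0/1 + 1/1*0/1, 0/1 + 1/1*2/5) = [0/1, 2/5)
  'b': [0/1 + 1/1*2/5, 0/1 + 1/1*3/5) = [2/5, 3/5) <- contains code 1/2
  'e': [0/1 + 1/1*3/5, 0/1 + 1/1*1/1) = [3/5, 1/1)
  emit 'b', narrow to [2/5, 3/5)

Answer: 2/5 3/5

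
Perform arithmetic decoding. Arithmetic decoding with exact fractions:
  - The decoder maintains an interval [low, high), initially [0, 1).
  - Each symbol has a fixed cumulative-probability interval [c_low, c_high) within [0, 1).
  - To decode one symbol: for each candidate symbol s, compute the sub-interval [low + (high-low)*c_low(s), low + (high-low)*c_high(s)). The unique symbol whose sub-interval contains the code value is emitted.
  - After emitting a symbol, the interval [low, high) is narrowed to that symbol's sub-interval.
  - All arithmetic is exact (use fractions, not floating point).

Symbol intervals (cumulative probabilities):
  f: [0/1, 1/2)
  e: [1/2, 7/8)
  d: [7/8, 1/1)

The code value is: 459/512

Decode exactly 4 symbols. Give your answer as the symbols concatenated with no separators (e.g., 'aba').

Step 1: interval [0/1, 1/1), width = 1/1 - 0/1 = 1/1
  'f': [0/1 + 1/1*0/1, 0/1 + 1/1*1/2) = [0/1, 1/2)
  'e': [0/1 + 1/1*1/2, 0/1 + 1/1*7/8) = [1/2, 7/8)
  'd': [0/1 + 1/1*7/8, 0/1 + 1/1*1/1) = [7/8, 1/1) <- contains code 459/512
  emit 'd', narrow to [7/8, 1/1)
Step 2: interval [7/8, 1/1), width = 1/1 - 7/8 = 1/8
  'f': [7/8 + 1/8*0/1, 7/8 + 1/8*1/2) = [7/8, 15/16) <- contains code 459/512
  'e': [7/8 + 1/8*1/2, 7/8 + 1/8*7/8) = [15/16, 63/64)
  'd': [7/8 + 1/8*7/8, 7/8 + 1/8*1/1) = [63/64, 1/1)
  emit 'f', narrow to [7/8, 15/16)
Step 3: interval [7/8, 15/16), width = 15/16 - 7/8 = 1/16
  'f': [7/8 + 1/16*0/1, 7/8 + 1/16*1/2) = [7/8, 29/32) <- contains code 459/512
  'e': [7/8 + 1/16*1/2, 7/8 + 1/16*7/8) = [29/32, 119/128)
  'd': [7/8 + 1/16*7/8, 7/8 + 1/16*1/1) = [119/128, 15/16)
  emit 'f', narrow to [7/8, 29/32)
Step 4: interval [7/8, 29/32), width = 29/32 - 7/8 = 1/32
  'f': [7/8 + 1/32*0/1, 7/8 + 1/32*1/2) = [7/8, 57/64)
  'e': [7/8 + 1/32*1/2, 7/8 + 1/32*7/8) = [57/64, 231/256) <- contains code 459/512
  'd': [7/8 + 1/32*7/8, 7/8 + 1/32*1/1) = [231/256, 29/32)
  emit 'e', narrow to [57/64, 231/256)

Answer: dffe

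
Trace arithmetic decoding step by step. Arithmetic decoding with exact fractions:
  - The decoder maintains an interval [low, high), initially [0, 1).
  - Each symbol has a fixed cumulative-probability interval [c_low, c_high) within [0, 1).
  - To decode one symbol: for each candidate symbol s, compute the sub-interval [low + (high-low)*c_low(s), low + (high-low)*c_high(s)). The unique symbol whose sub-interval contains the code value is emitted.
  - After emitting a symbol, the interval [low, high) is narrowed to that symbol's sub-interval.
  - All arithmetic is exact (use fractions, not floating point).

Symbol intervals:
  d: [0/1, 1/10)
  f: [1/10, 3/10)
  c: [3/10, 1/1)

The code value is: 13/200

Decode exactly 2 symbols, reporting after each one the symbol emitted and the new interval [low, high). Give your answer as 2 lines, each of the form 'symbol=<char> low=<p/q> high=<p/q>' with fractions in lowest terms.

Answer: symbol=d low=0/1 high=1/10
symbol=c low=3/100 high=1/10

Derivation:
Step 1: interval [0/1, 1/1), width = 1/1 - 0/1 = 1/1
  'd': [0/1 + 1/1*0/1, 0/1 + 1/1*1/10) = [0/1, 1/10) <- contains code 13/200
  'f': [0/1 + 1/1*1/10, 0/1 + 1/1*3/10) = [1/10, 3/10)
  'c': [0/1 + 1/1*3/10, 0/1 + 1/1*1/1) = [3/10, 1/1)
  emit 'd', narrow to [0/1, 1/10)
Step 2: interval [0/1, 1/10), width = 1/10 - 0/1 = 1/10
  'd': [0/1 + 1/10*0/1, 0/1 + 1/10*1/10) = [0/1, 1/100)
  'f': [0/1 + 1/10*1/10, 0/1 + 1/10*3/10) = [1/100, 3/100)
  'c': [0/1 + 1/10*3/10, 0/1 + 1/10*1/1) = [3/100, 1/10) <- contains code 13/200
  emit 'c', narrow to [3/100, 1/10)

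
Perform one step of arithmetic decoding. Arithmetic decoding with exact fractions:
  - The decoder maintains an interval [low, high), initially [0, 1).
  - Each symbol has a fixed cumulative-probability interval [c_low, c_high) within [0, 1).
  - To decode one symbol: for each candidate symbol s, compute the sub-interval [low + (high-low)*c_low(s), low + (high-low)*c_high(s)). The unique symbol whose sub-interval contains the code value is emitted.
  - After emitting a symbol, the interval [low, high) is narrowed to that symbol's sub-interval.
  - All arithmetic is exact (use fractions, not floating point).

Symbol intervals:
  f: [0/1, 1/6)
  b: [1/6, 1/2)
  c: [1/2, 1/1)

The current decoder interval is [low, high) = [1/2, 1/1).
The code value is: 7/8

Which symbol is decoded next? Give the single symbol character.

Interval width = high − low = 1/1 − 1/2 = 1/2
Scaled code = (code − low) / width = (7/8 − 1/2) / 1/2 = 3/4
  f: [0/1, 1/6) 
  b: [1/6, 1/2) 
  c: [1/2, 1/1) ← scaled code falls here ✓

Answer: c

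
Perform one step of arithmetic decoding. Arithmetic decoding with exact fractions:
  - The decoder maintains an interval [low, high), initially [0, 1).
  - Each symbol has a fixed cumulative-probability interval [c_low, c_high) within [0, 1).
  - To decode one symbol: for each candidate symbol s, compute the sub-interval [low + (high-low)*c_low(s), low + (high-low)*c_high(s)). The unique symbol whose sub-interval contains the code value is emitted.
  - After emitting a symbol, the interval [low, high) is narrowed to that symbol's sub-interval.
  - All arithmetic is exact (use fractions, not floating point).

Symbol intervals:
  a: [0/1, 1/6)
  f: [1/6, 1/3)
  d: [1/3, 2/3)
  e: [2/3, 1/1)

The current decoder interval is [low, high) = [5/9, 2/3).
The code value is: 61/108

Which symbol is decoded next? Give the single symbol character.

Answer: a

Derivation:
Interval width = high − low = 2/3 − 5/9 = 1/9
Scaled code = (code − low) / width = (61/108 − 5/9) / 1/9 = 1/12
  a: [0/1, 1/6) ← scaled code falls here ✓
  f: [1/6, 1/3) 
  d: [1/3, 2/3) 
  e: [2/3, 1/1) 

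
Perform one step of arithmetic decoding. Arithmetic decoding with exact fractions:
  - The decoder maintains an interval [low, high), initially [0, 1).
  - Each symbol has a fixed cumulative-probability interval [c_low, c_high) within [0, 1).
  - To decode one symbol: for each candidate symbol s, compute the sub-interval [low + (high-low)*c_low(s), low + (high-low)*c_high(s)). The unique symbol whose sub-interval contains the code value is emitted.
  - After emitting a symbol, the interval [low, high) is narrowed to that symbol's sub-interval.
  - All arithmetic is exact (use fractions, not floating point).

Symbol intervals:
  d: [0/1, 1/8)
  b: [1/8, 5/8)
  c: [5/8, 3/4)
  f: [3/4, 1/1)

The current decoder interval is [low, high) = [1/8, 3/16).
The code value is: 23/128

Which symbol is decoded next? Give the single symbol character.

Interval width = high − low = 3/16 − 1/8 = 1/16
Scaled code = (code − low) / width = (23/128 − 1/8) / 1/16 = 7/8
  d: [0/1, 1/8) 
  b: [1/8, 5/8) 
  c: [5/8, 3/4) 
  f: [3/4, 1/1) ← scaled code falls here ✓

Answer: f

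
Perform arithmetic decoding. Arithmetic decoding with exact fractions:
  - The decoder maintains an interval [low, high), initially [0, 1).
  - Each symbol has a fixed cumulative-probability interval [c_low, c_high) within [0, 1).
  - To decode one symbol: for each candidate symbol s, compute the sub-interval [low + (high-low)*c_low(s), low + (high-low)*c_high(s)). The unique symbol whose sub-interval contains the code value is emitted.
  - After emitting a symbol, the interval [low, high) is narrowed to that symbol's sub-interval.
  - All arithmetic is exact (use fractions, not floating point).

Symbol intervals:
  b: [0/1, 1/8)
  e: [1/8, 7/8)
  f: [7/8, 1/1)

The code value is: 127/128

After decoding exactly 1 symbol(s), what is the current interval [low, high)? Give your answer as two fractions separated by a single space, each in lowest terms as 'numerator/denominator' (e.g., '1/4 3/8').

Step 1: interval [0/1, 1/1), width = 1/1 - 0/1 = 1/1
  'b': [0/1 + 1/1*0/1, 0/1 + 1/1*1/8) = [0/1, 1/8)
  'e': [0/1 + 1/1*1/8, 0/1 + 1/1*7/8) = [1/8, 7/8)
  'f': [0/1 + 1/1*7/8, 0/1 + 1/1*1/1) = [7/8, 1/1) <- contains code 127/128
  emit 'f', narrow to [7/8, 1/1)

Answer: 7/8 1/1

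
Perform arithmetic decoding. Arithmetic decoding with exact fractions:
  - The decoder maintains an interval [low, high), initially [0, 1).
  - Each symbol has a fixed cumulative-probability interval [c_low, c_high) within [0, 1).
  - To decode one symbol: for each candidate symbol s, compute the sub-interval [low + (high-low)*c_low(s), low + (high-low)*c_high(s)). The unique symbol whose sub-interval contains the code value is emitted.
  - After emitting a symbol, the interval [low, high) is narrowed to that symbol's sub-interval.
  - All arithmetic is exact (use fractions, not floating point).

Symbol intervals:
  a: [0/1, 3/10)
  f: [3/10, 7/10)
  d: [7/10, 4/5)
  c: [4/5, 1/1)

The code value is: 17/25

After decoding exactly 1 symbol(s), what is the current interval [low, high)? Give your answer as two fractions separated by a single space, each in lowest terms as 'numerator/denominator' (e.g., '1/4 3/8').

Answer: 3/10 7/10

Derivation:
Step 1: interval [0/1, 1/1), width = 1/1 - 0/1 = 1/1
  'a': [0/1 + 1/1*0/1, 0/1 + 1/1*3/10) = [0/1, 3/10)
  'f': [0/1 + 1/1*3/10, 0/1 + 1/1*7/10) = [3/10, 7/10) <- contains code 17/25
  'd': [0/1 + 1/1*7/10, 0/1 + 1/1*4/5) = [7/10, 4/5)
  'c': [0/1 + 1/1*4/5, 0/1 + 1/1*1/1) = [4/5, 1/1)
  emit 'f', narrow to [3/10, 7/10)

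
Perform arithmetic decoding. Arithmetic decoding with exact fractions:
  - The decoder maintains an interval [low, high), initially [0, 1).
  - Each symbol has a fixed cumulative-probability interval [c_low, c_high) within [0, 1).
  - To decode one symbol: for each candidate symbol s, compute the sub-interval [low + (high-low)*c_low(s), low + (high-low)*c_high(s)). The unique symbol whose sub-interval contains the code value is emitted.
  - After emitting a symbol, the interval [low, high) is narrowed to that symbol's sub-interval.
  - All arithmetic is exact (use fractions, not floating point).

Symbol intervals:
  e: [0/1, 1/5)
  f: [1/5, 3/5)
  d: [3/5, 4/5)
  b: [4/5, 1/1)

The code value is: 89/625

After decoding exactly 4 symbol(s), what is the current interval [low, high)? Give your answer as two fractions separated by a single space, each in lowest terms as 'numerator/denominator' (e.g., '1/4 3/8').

Answer: 88/625 18/125

Derivation:
Step 1: interval [0/1, 1/1), width = 1/1 - 0/1 = 1/1
  'e': [0/1 + 1/1*0/1, 0/1 + 1/1*1/5) = [0/1, 1/5) <- contains code 89/625
  'f': [0/1 + 1/1*1/5, 0/1 + 1/1*3/5) = [1/5, 3/5)
  'd': [0/1 + 1/1*3/5, 0/1 + 1/1*4/5) = [3/5, 4/5)
  'b': [0/1 + 1/1*4/5, 0/1 + 1/1*1/1) = [4/5, 1/1)
  emit 'e', narrow to [0/1, 1/5)
Step 2: interval [0/1, 1/5), width = 1/5 - 0/1 = 1/5
  'e': [0/1 + 1/5*0/1, 0/1 + 1/5*1/5) = [0/1, 1/25)
  'f': [0/1 + 1/5*1/5, 0/1 + 1/5*3/5) = [1/25, 3/25)
  'd': [0/1 + 1/5*3/5, 0/1 + 1/5*4/5) = [3/25, 4/25) <- contains code 89/625
  'b': [0/1 + 1/5*4/5, 0/1 + 1/5*1/1) = [4/25, 1/5)
  emit 'd', narrow to [3/25, 4/25)
Step 3: interval [3/25, 4/25), width = 4/25 - 3/25 = 1/25
  'e': [3/25 + 1/25*0/1, 3/25 + 1/25*1/5) = [3/25, 16/125)
  'f': [3/25 + 1/25*1/5, 3/25 + 1/25*3/5) = [16/125, 18/125) <- contains code 89/625
  'd': [3/25 + 1/25*3/5, 3/25 + 1/25*4/5) = [18/125, 19/125)
  'b': [3/25 + 1/25*4/5, 3/25 + 1/25*1/1) = [19/125, 4/25)
  emit 'f', narrow to [16/125, 18/125)
Step 4: interval [16/125, 18/125), width = 18/125 - 16/125 = 2/125
  'e': [16/125 + 2/125*0/1, 16/125 + 2/125*1/5) = [16/125, 82/625)
  'f': [16/125 + 2/125*1/5, 16/125 + 2/125*3/5) = [82/625, 86/625)
  'd': [16/125 + 2/125*3/5, 16/125 + 2/125*4/5) = [86/625, 88/625)
  'b': [16/125 + 2/125*4/5, 16/125 + 2/125*1/1) = [88/625, 18/125) <- contains code 89/625
  emit 'b', narrow to [88/625, 18/125)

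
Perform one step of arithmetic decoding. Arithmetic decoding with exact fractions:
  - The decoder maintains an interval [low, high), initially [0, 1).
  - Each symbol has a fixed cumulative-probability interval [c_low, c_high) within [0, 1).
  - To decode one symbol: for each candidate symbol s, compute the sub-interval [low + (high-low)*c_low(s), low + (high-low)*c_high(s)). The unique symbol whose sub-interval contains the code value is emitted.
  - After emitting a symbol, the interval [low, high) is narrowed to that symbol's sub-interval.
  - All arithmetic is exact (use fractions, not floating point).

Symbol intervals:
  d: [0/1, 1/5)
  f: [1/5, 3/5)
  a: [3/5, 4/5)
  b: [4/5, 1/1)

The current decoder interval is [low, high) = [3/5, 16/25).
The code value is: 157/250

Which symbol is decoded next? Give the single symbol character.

Answer: a

Derivation:
Interval width = high − low = 16/25 − 3/5 = 1/25
Scaled code = (code − low) / width = (157/250 − 3/5) / 1/25 = 7/10
  d: [0/1, 1/5) 
  f: [1/5, 3/5) 
  a: [3/5, 4/5) ← scaled code falls here ✓
  b: [4/5, 1/1) 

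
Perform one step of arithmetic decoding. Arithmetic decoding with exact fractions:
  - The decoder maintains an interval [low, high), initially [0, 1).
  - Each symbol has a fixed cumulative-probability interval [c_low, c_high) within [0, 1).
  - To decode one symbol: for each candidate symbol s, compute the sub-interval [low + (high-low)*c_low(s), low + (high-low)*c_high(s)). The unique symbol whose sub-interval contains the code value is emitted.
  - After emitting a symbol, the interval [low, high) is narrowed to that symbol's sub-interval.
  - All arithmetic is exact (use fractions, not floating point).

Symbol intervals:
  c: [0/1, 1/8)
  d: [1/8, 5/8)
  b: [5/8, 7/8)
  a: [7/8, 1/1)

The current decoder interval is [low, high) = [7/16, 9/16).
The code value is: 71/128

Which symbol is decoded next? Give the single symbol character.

Answer: a

Derivation:
Interval width = high − low = 9/16 − 7/16 = 1/8
Scaled code = (code − low) / width = (71/128 − 7/16) / 1/8 = 15/16
  c: [0/1, 1/8) 
  d: [1/8, 5/8) 
  b: [5/8, 7/8) 
  a: [7/8, 1/1) ← scaled code falls here ✓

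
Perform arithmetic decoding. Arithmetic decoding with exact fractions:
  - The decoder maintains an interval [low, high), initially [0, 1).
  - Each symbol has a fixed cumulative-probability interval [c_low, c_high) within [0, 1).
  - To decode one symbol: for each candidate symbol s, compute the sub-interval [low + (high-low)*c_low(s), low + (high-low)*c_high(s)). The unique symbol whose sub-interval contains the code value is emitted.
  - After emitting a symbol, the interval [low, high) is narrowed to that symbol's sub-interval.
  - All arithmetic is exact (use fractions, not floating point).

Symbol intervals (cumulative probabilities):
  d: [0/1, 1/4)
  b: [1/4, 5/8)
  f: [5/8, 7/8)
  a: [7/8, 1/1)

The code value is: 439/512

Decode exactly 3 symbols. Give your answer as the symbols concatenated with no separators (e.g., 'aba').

Step 1: interval [0/1, 1/1), width = 1/1 - 0/1 = 1/1
  'd': [0/1 + 1/1*0/1, 0/1 + 1/1*1/4) = [0/1, 1/4)
  'b': [0/1 + 1/1*1/4, 0/1 + 1/1*5/8) = [1/4, 5/8)
  'f': [0/1 + 1/1*5/8, 0/1 + 1/1*7/8) = [5/8, 7/8) <- contains code 439/512
  'a': [0/1 + 1/1*7/8, 0/1 + 1/1*1/1) = [7/8, 1/1)
  emit 'f', narrow to [5/8, 7/8)
Step 2: interval [5/8, 7/8), width = 7/8 - 5/8 = 1/4
  'd': [5/8 + 1/4*0/1, 5/8 + 1/4*1/4) = [5/8, 11/16)
  'b': [5/8 + 1/4*1/4, 5/8 + 1/4*5/8) = [11/16, 25/32)
  'f': [5/8 + 1/4*5/8, 5/8 + 1/4*7/8) = [25/32, 27/32)
  'a': [5/8 + 1/4*7/8, 5/8 + 1/4*1/1) = [27/32, 7/8) <- contains code 439/512
  emit 'a', narrow to [27/32, 7/8)
Step 3: interval [27/32, 7/8), width = 7/8 - 27/32 = 1/32
  'd': [27/32 + 1/32*0/1, 27/32 + 1/32*1/4) = [27/32, 109/128)
  'b': [27/32 + 1/32*1/4, 27/32 + 1/32*5/8) = [109/128, 221/256) <- contains code 439/512
  'f': [27/32 + 1/32*5/8, 27/32 + 1/32*7/8) = [221/256, 223/256)
  'a': [27/32 + 1/32*7/8, 27/32 + 1/32*1/1) = [223/256, 7/8)
  emit 'b', narrow to [109/128, 221/256)

Answer: fab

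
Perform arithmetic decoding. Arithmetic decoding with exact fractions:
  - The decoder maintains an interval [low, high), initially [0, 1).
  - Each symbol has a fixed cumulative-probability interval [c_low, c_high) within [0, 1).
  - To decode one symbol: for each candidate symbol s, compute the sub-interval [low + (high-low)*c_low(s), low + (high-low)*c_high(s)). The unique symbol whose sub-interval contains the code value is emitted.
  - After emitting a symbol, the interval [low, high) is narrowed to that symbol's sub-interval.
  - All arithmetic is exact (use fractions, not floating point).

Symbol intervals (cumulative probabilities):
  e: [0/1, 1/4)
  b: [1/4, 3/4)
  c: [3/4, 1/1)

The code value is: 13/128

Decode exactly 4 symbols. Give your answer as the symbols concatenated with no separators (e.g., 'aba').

Step 1: interval [0/1, 1/1), width = 1/1 - 0/1 = 1/1
  'e': [0/1 + 1/1*0/1, 0/1 + 1/1*1/4) = [0/1, 1/4) <- contains code 13/128
  'b': [0/1 + 1/1*1/4, 0/1 + 1/1*3/4) = [1/4, 3/4)
  'c': [0/1 + 1/1*3/4, 0/1 + 1/1*1/1) = [3/4, 1/1)
  emit 'e', narrow to [0/1, 1/4)
Step 2: interval [0/1, 1/4), width = 1/4 - 0/1 = 1/4
  'e': [0/1 + 1/4*0/1, 0/1 + 1/4*1/4) = [0/1, 1/16)
  'b': [0/1 + 1/4*1/4, 0/1 + 1/4*3/4) = [1/16, 3/16) <- contains code 13/128
  'c': [0/1 + 1/4*3/4, 0/1 + 1/4*1/1) = [3/16, 1/4)
  emit 'b', narrow to [1/16, 3/16)
Step 3: interval [1/16, 3/16), width = 3/16 - 1/16 = 1/8
  'e': [1/16 + 1/8*0/1, 1/16 + 1/8*1/4) = [1/16, 3/32)
  'b': [1/16 + 1/8*1/4, 1/16 + 1/8*3/4) = [3/32, 5/32) <- contains code 13/128
  'c': [1/16 + 1/8*3/4, 1/16 + 1/8*1/1) = [5/32, 3/16)
  emit 'b', narrow to [3/32, 5/32)
Step 4: interval [3/32, 5/32), width = 5/32 - 3/32 = 1/16
  'e': [3/32 + 1/16*0/1, 3/32 + 1/16*1/4) = [3/32, 7/64) <- contains code 13/128
  'b': [3/32 + 1/16*1/4, 3/32 + 1/16*3/4) = [7/64, 9/64)
  'c': [3/32 + 1/16*3/4, 3/32 + 1/16*1/1) = [9/64, 5/32)
  emit 'e', narrow to [3/32, 7/64)

Answer: ebbe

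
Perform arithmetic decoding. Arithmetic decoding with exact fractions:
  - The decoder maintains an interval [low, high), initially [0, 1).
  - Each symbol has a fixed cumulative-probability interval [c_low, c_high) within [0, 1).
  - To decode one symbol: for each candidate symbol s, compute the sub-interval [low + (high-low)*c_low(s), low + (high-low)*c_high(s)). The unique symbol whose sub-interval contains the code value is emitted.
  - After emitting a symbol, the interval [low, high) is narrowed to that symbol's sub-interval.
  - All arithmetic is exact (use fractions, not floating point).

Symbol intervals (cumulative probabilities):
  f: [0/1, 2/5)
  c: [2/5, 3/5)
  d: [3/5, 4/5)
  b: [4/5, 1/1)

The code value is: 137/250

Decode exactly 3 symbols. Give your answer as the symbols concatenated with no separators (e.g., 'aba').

Step 1: interval [0/1, 1/1), width = 1/1 - 0/1 = 1/1
  'f': [0/1 + 1/1*0/1, 0/1 + 1/1*2/5) = [0/1, 2/5)
  'c': [0/1 + 1/1*2/5, 0/1 + 1/1*3/5) = [2/5, 3/5) <- contains code 137/250
  'd': [0/1 + 1/1*3/5, 0/1 + 1/1*4/5) = [3/5, 4/5)
  'b': [0/1 + 1/1*4/5, 0/1 + 1/1*1/1) = [4/5, 1/1)
  emit 'c', narrow to [2/5, 3/5)
Step 2: interval [2/5, 3/5), width = 3/5 - 2/5 = 1/5
  'f': [2/5 + 1/5*0/1, 2/5 + 1/5*2/5) = [2/5, 12/25)
  'c': [2/5 + 1/5*2/5, 2/5 + 1/5*3/5) = [12/25, 13/25)
  'd': [2/5 + 1/5*3/5, 2/5 + 1/5*4/5) = [13/25, 14/25) <- contains code 137/250
  'b': [2/5 + 1/5*4/5, 2/5 + 1/5*1/1) = [14/25, 3/5)
  emit 'd', narrow to [13/25, 14/25)
Step 3: interval [13/25, 14/25), width = 14/25 - 13/25 = 1/25
  'f': [13/25 + 1/25*0/1, 13/25 + 1/25*2/5) = [13/25, 67/125)
  'c': [13/25 + 1/25*2/5, 13/25 + 1/25*3/5) = [67/125, 68/125)
  'd': [13/25 + 1/25*3/5, 13/25 + 1/25*4/5) = [68/125, 69/125) <- contains code 137/250
  'b': [13/25 + 1/25*4/5, 13/25 + 1/25*1/1) = [69/125, 14/25)
  emit 'd', narrow to [68/125, 69/125)

Answer: cdd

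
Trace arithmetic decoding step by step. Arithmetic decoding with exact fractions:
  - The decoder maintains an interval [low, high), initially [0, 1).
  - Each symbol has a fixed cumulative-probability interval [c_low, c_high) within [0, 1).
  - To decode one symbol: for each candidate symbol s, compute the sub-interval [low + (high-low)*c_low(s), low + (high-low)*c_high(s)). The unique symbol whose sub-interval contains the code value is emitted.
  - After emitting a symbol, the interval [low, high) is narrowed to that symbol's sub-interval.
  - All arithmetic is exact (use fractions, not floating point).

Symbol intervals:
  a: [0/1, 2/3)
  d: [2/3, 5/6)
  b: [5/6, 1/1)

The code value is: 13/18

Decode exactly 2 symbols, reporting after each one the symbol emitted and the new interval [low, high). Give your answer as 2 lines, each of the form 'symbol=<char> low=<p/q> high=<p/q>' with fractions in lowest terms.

Answer: symbol=d low=2/3 high=5/6
symbol=a low=2/3 high=7/9

Derivation:
Step 1: interval [0/1, 1/1), width = 1/1 - 0/1 = 1/1
  'a': [0/1 + 1/1*0/1, 0/1 + 1/1*2/3) = [0/1, 2/3)
  'd': [0/1 + 1/1*2/3, 0/1 + 1/1*5/6) = [2/3, 5/6) <- contains code 13/18
  'b': [0/1 + 1/1*5/6, 0/1 + 1/1*1/1) = [5/6, 1/1)
  emit 'd', narrow to [2/3, 5/6)
Step 2: interval [2/3, 5/6), width = 5/6 - 2/3 = 1/6
  'a': [2/3 + 1/6*0/1, 2/3 + 1/6*2/3) = [2/3, 7/9) <- contains code 13/18
  'd': [2/3 + 1/6*2/3, 2/3 + 1/6*5/6) = [7/9, 29/36)
  'b': [2/3 + 1/6*5/6, 2/3 + 1/6*1/1) = [29/36, 5/6)
  emit 'a', narrow to [2/3, 7/9)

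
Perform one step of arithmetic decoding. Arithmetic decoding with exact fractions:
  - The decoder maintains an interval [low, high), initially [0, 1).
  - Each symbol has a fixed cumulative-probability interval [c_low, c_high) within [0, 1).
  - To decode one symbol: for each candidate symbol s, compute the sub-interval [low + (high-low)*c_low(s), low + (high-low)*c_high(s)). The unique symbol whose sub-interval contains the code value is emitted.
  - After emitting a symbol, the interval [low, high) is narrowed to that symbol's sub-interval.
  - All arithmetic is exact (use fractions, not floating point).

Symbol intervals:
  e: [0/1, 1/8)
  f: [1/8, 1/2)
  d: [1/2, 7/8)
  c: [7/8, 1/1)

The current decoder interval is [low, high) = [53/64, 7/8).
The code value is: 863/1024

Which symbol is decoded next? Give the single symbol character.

Answer: f

Derivation:
Interval width = high − low = 7/8 − 53/64 = 3/64
Scaled code = (code − low) / width = (863/1024 − 53/64) / 3/64 = 5/16
  e: [0/1, 1/8) 
  f: [1/8, 1/2) ← scaled code falls here ✓
  d: [1/2, 7/8) 
  c: [7/8, 1/1) 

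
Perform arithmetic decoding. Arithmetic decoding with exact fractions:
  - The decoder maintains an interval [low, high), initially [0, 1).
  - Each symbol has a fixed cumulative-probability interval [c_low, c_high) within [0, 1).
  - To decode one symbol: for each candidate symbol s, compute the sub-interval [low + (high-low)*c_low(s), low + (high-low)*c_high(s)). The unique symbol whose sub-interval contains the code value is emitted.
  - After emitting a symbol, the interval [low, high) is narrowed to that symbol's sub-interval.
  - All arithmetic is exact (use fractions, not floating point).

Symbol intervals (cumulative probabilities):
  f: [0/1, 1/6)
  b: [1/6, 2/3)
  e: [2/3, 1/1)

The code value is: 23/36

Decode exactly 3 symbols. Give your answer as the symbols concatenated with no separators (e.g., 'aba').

Step 1: interval [0/1, 1/1), width = 1/1 - 0/1 = 1/1
  'f': [0/1 + 1/1*0/1, 0/1 + 1/1*1/6) = [0/1, 1/6)
  'b': [0/1 + 1/1*1/6, 0/1 + 1/1*2/3) = [1/6, 2/3) <- contains code 23/36
  'e': [0/1 + 1/1*2/3, 0/1 + 1/1*1/1) = [2/3, 1/1)
  emit 'b', narrow to [1/6, 2/3)
Step 2: interval [1/6, 2/3), width = 2/3 - 1/6 = 1/2
  'f': [1/6 + 1/2*0/1, 1/6 + 1/2*1/6) = [1/6, 1/4)
  'b': [1/6 + 1/2*1/6, 1/6 + 1/2*2/3) = [1/4, 1/2)
  'e': [1/6 + 1/2*2/3, 1/6 + 1/2*1/1) = [1/2, 2/3) <- contains code 23/36
  emit 'e', narrow to [1/2, 2/3)
Step 3: interval [1/2, 2/3), width = 2/3 - 1/2 = 1/6
  'f': [1/2 + 1/6*0/1, 1/2 + 1/6*1/6) = [1/2, 19/36)
  'b': [1/2 + 1/6*1/6, 1/2 + 1/6*2/3) = [19/36, 11/18)
  'e': [1/2 + 1/6*2/3, 1/2 + 1/6*1/1) = [11/18, 2/3) <- contains code 23/36
  emit 'e', narrow to [11/18, 2/3)

Answer: bee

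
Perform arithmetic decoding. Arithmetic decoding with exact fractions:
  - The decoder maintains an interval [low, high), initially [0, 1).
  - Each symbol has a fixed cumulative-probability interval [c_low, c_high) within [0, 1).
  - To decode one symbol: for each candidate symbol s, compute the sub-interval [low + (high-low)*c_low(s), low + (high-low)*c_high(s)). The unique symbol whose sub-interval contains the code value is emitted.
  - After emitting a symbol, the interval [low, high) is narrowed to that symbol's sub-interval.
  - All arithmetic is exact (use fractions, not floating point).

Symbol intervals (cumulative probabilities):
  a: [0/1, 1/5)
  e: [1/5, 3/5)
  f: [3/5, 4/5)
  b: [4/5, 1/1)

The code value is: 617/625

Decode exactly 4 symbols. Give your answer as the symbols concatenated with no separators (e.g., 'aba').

Answer: bbfe

Derivation:
Step 1: interval [0/1, 1/1), width = 1/1 - 0/1 = 1/1
  'a': [0/1 + 1/1*0/1, 0/1 + 1/1*1/5) = [0/1, 1/5)
  'e': [0/1 + 1/1*1/5, 0/1 + 1/1*3/5) = [1/5, 3/5)
  'f': [0/1 + 1/1*3/5, 0/1 + 1/1*4/5) = [3/5, 4/5)
  'b': [0/1 + 1/1*4/5, 0/1 + 1/1*1/1) = [4/5, 1/1) <- contains code 617/625
  emit 'b', narrow to [4/5, 1/1)
Step 2: interval [4/5, 1/1), width = 1/1 - 4/5 = 1/5
  'a': [4/5 + 1/5*0/1, 4/5 + 1/5*1/5) = [4/5, 21/25)
  'e': [4/5 + 1/5*1/5, 4/5 + 1/5*3/5) = [21/25, 23/25)
  'f': [4/5 + 1/5*3/5, 4/5 + 1/5*4/5) = [23/25, 24/25)
  'b': [4/5 + 1/5*4/5, 4/5 + 1/5*1/1) = [24/25, 1/1) <- contains code 617/625
  emit 'b', narrow to [24/25, 1/1)
Step 3: interval [24/25, 1/1), width = 1/1 - 24/25 = 1/25
  'a': [24/25 + 1/25*0/1, 24/25 + 1/25*1/5) = [24/25, 121/125)
  'e': [24/25 + 1/25*1/5, 24/25 + 1/25*3/5) = [121/125, 123/125)
  'f': [24/25 + 1/25*3/5, 24/25 + 1/25*4/5) = [123/125, 124/125) <- contains code 617/625
  'b': [24/25 + 1/25*4/5, 24/25 + 1/25*1/1) = [124/125, 1/1)
  emit 'f', narrow to [123/125, 124/125)
Step 4: interval [123/125, 124/125), width = 124/125 - 123/125 = 1/125
  'a': [123/125 + 1/125*0/1, 123/125 + 1/125*1/5) = [123/125, 616/625)
  'e': [123/125 + 1/125*1/5, 123/125 + 1/125*3/5) = [616/625, 618/625) <- contains code 617/625
  'f': [123/125 + 1/125*3/5, 123/125 + 1/125*4/5) = [618/625, 619/625)
  'b': [123/125 + 1/125*4/5, 123/125 + 1/125*1/1) = [619/625, 124/125)
  emit 'e', narrow to [616/625, 618/625)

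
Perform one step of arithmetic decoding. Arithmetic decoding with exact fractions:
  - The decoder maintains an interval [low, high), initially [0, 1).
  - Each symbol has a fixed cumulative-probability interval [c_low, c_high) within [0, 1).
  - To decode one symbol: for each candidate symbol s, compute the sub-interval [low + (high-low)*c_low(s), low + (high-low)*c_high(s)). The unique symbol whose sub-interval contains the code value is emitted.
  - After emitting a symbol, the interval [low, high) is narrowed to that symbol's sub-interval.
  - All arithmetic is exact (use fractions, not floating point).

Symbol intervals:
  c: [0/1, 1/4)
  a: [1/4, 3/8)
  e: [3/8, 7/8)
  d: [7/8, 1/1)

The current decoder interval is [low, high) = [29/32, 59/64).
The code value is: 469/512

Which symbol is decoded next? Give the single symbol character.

Answer: e

Derivation:
Interval width = high − low = 59/64 − 29/32 = 1/64
Scaled code = (code − low) / width = (469/512 − 29/32) / 1/64 = 5/8
  c: [0/1, 1/4) 
  a: [1/4, 3/8) 
  e: [3/8, 7/8) ← scaled code falls here ✓
  d: [7/8, 1/1) 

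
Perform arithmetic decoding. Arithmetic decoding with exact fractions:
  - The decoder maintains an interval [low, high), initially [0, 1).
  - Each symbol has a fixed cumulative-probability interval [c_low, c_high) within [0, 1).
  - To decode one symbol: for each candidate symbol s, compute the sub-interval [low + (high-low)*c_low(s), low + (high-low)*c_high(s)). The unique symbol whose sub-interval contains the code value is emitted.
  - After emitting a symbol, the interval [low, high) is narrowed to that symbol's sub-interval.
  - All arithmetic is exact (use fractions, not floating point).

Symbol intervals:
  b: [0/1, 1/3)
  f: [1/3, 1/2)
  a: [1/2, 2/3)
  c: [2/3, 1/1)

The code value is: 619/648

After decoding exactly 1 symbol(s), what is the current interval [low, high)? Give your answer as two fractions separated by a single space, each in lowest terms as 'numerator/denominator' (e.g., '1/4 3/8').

Step 1: interval [0/1, 1/1), width = 1/1 - 0/1 = 1/1
  'b': [0/1 + 1/1*0/1, 0/1 + 1/1*1/3) = [0/1, 1/3)
  'f': [0/1 + 1/1*1/3, 0/1 + 1/1*1/2) = [1/3, 1/2)
  'a': [0/1 + 1/1*1/2, 0/1 + 1/1*2/3) = [1/2, 2/3)
  'c': [0/1 + 1/1*2/3, 0/1 + 1/1*1/1) = [2/3, 1/1) <- contains code 619/648
  emit 'c', narrow to [2/3, 1/1)

Answer: 2/3 1/1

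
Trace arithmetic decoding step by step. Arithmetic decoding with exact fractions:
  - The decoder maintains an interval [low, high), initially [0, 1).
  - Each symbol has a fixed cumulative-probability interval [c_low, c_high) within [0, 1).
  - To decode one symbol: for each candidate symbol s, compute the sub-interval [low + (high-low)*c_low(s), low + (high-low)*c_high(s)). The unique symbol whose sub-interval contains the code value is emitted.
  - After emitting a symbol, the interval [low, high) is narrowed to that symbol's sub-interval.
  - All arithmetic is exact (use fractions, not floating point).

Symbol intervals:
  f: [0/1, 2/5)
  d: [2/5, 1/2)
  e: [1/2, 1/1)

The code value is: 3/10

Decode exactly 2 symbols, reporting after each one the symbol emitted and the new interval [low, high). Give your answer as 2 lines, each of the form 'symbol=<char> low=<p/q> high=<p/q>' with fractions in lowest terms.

Answer: symbol=f low=0/1 high=2/5
symbol=e low=1/5 high=2/5

Derivation:
Step 1: interval [0/1, 1/1), width = 1/1 - 0/1 = 1/1
  'f': [0/1 + 1/1*0/1, 0/1 + 1/1*2/5) = [0/1, 2/5) <- contains code 3/10
  'd': [0/1 + 1/1*2/5, 0/1 + 1/1*1/2) = [2/5, 1/2)
  'e': [0/1 + 1/1*1/2, 0/1 + 1/1*1/1) = [1/2, 1/1)
  emit 'f', narrow to [0/1, 2/5)
Step 2: interval [0/1, 2/5), width = 2/5 - 0/1 = 2/5
  'f': [0/1 + 2/5*0/1, 0/1 + 2/5*2/5) = [0/1, 4/25)
  'd': [0/1 + 2/5*2/5, 0/1 + 2/5*1/2) = [4/25, 1/5)
  'e': [0/1 + 2/5*1/2, 0/1 + 2/5*1/1) = [1/5, 2/5) <- contains code 3/10
  emit 'e', narrow to [1/5, 2/5)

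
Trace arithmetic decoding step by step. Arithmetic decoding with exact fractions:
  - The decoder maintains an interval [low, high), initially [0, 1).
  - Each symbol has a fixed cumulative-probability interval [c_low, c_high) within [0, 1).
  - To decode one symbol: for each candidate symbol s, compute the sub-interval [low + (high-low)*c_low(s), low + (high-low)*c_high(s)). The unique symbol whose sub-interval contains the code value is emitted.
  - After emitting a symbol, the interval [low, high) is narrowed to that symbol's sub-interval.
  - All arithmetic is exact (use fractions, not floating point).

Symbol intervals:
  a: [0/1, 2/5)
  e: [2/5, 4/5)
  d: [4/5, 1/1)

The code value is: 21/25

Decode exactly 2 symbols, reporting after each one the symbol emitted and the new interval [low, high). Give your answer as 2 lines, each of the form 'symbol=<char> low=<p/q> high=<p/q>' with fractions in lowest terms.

Answer: symbol=d low=4/5 high=1/1
symbol=a low=4/5 high=22/25

Derivation:
Step 1: interval [0/1, 1/1), width = 1/1 - 0/1 = 1/1
  'a': [0/1 + 1/1*0/1, 0/1 + 1/1*2/5) = [0/1, 2/5)
  'e': [0/1 + 1/1*2/5, 0/1 + 1/1*4/5) = [2/5, 4/5)
  'd': [0/1 + 1/1*4/5, 0/1 + 1/1*1/1) = [4/5, 1/1) <- contains code 21/25
  emit 'd', narrow to [4/5, 1/1)
Step 2: interval [4/5, 1/1), width = 1/1 - 4/5 = 1/5
  'a': [4/5 + 1/5*0/1, 4/5 + 1/5*2/5) = [4/5, 22/25) <- contains code 21/25
  'e': [4/5 + 1/5*2/5, 4/5 + 1/5*4/5) = [22/25, 24/25)
  'd': [4/5 + 1/5*4/5, 4/5 + 1/5*1/1) = [24/25, 1/1)
  emit 'a', narrow to [4/5, 22/25)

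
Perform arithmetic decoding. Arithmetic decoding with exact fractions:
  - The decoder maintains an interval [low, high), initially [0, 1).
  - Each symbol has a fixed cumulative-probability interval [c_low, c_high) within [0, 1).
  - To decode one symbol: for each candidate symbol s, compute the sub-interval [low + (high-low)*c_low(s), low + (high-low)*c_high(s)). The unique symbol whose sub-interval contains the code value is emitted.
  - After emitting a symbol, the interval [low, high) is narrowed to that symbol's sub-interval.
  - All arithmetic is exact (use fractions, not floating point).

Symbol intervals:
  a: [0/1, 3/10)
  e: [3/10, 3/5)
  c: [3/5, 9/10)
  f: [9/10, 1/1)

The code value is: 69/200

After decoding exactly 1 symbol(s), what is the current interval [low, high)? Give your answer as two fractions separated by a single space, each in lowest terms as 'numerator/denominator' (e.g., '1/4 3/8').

Step 1: interval [0/1, 1/1), width = 1/1 - 0/1 = 1/1
  'a': [0/1 + 1/1*0/1, 0/1 + 1/1*3/10) = [0/1, 3/10)
  'e': [0/1 + 1/1*3/10, 0/1 + 1/1*3/5) = [3/10, 3/5) <- contains code 69/200
  'c': [0/1 + 1/1*3/5, 0/1 + 1/1*9/10) = [3/5, 9/10)
  'f': [0/1 + 1/1*9/10, 0/1 + 1/1*1/1) = [9/10, 1/1)
  emit 'e', narrow to [3/10, 3/5)

Answer: 3/10 3/5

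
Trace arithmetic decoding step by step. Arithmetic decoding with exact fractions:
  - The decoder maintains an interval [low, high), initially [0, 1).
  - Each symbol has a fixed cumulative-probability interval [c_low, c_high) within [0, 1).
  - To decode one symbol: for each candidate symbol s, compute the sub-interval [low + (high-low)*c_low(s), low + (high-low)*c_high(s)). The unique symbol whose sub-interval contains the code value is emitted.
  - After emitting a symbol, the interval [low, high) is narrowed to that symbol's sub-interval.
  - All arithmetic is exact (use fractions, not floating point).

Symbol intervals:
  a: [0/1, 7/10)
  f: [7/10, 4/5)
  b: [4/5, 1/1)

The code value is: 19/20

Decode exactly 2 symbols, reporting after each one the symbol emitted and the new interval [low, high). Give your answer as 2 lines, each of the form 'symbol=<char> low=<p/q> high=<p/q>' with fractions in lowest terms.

Answer: symbol=b low=4/5 high=1/1
symbol=f low=47/50 high=24/25

Derivation:
Step 1: interval [0/1, 1/1), width = 1/1 - 0/1 = 1/1
  'a': [0/1 + 1/1*0/1, 0/1 + 1/1*7/10) = [0/1, 7/10)
  'f': [0/1 + 1/1*7/10, 0/1 + 1/1*4/5) = [7/10, 4/5)
  'b': [0/1 + 1/1*4/5, 0/1 + 1/1*1/1) = [4/5, 1/1) <- contains code 19/20
  emit 'b', narrow to [4/5, 1/1)
Step 2: interval [4/5, 1/1), width = 1/1 - 4/5 = 1/5
  'a': [4/5 + 1/5*0/1, 4/5 + 1/5*7/10) = [4/5, 47/50)
  'f': [4/5 + 1/5*7/10, 4/5 + 1/5*4/5) = [47/50, 24/25) <- contains code 19/20
  'b': [4/5 + 1/5*4/5, 4/5 + 1/5*1/1) = [24/25, 1/1)
  emit 'f', narrow to [47/50, 24/25)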